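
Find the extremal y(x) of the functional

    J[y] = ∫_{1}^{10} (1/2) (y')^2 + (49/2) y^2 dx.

The Lagrangian is L = (1/2) (y')^2 + (49/2) y^2.
Compute ∂L/∂y = 49y, ∂L/∂y' = y'.
The Euler-Lagrange equation d/dx(∂L/∂y') − ∂L/∂y = 0 reduces to
    y'' − 49 y = 0.
Its general solution is
    y(x) = A e^(7x) + B e^(−7x),
with A, B fixed by the endpoint conditions.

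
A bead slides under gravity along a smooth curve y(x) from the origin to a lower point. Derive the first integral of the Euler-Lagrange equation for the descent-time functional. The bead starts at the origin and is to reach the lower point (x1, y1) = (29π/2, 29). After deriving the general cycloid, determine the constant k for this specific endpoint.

The Lagrangian L = sqrt((1 + y'^2) / y) has no explicit x dependence, so the Beltrami identity applies:
    L − y' ∂L/∂y' = C.
Compute ∂L/∂y' = y' / sqrt(y (1 + y'^2)).
Substitute:
    sqrt((1 + y'^2)/y) − y'·y' / sqrt(y (1 + y'^2))
    = (1 + y'^2) / sqrt(y (1 + y'^2)) − y'^2 / sqrt(y (1 + y'^2))
    = 1 / sqrt(y (1 + y'^2)) = C.
Squaring and rearranging gives the first integral
    y (1 + y'^2) = 1/C^2 =: k   (constant).
Solving this first-order ODE by the substitution
    y = (k/2)(1 − cos θ)
yields the cycloid parameterisation
    x(θ) = (k/2)(θ − sin θ),   y(θ) = (k/2)(1 − cos θ).
The constant k is fixed by the endpoint condition.
Now fit the given lower endpoint (x1, y1) = (29π/2, 29). At the bottom of the first arch (θ = π), the parametric equations give
    y(π) = (k/2)(1 − cos π) = k,
    x(π) = (k/2)(π − sin π) = kπ/2.
Matching y(π) = 29 gives k = 29, consistent with x(π) = 29π/2. Therefore the specific cycloid is
    x(θ) = (29/2)(θ − sin θ),   y(θ) = (29/2)(1 − cos θ).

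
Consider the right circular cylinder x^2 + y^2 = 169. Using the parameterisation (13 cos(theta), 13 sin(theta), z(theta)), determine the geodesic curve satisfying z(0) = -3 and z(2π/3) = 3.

Parameterise the cylinder of radius R = 13 as
    r(θ) = (13 cos θ, 13 sin θ, z(θ)).
The arc-length element is
    ds = sqrt(169 + (dz/dθ)^2) dθ,
so the Lagrangian is L = sqrt(169 + z'^2).
L depends on z' only, not on z or θ, so ∂L/∂z = 0 and
    ∂L/∂z' = z' / sqrt(169 + z'^2).
The Euler-Lagrange equation gives
    d/dθ( z' / sqrt(169 + z'^2) ) = 0,
so z' is constant. Integrating once:
    z(θ) = a θ + b,
a helix on the cylinder (a straight line when the cylinder is unrolled). The constants a, b are determined by the endpoint conditions.
With endpoint conditions z(0) = -3 and z(2π/3) = 3: from z(0) = b we get b = -3, and a·2π/3 + -3 = 3 gives a = 9/π, so
    z(θ) = (9/π) θ − 3.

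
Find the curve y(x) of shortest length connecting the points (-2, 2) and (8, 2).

Arc-length functional: J[y] = ∫ sqrt(1 + (y')^2) dx.
Lagrangian L = sqrt(1 + (y')^2) has no explicit y dependence, so ∂L/∂y = 0 and the Euler-Lagrange equation gives
    d/dx( y' / sqrt(1 + (y')^2) ) = 0  ⇒  y' / sqrt(1 + (y')^2) = const.
Hence y' is constant, so y(x) is affine.
Fitting the endpoints (-2, 2) and (8, 2):
    slope m = (2 − 2) / (8 − (-2)) = 0,
    intercept c = 2 − m·(-2) = 2.
Extremal: y(x) = 2.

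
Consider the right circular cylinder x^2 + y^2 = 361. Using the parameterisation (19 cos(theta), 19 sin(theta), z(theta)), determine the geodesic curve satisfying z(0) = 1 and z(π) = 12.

Parameterise the cylinder of radius R = 19 as
    r(θ) = (19 cos θ, 19 sin θ, z(θ)).
The arc-length element is
    ds = sqrt(361 + (dz/dθ)^2) dθ,
so the Lagrangian is L = sqrt(361 + z'^2).
L depends on z' only, not on z or θ, so ∂L/∂z = 0 and
    ∂L/∂z' = z' / sqrt(361 + z'^2).
The Euler-Lagrange equation gives
    d/dθ( z' / sqrt(361 + z'^2) ) = 0,
so z' is constant. Integrating once:
    z(θ) = a θ + b,
a helix on the cylinder (a straight line when the cylinder is unrolled). The constants a, b are determined by the endpoint conditions.
With endpoint conditions z(0) = 1 and z(π) = 12: from z(0) = b we get b = 1, and a·π + 1 = 12 gives a = 11/π, so
    z(θ) = (11/π) θ + 1.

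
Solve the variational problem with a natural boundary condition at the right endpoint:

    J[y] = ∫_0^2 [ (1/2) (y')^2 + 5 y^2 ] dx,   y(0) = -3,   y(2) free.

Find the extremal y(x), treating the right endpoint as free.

The Lagrangian L = (1/2) (y')^2 + 5 y^2 gives
    ∂L/∂y = 10 y,   ∂L/∂y' = y'.
Euler-Lagrange: y'' − 10 y = 0.
With k = sqrt(10), the general solution is
    y(x) = A cosh(sqrt(10) x) + B sinh(sqrt(10) x).
Fixed left endpoint y(0) = -3 ⇒ A = -3.
The right endpoint x = 2 is free, so the natural (transversality) condition is ∂L/∂y' |_{x=2} = 0, i.e. y'(2) = 0.
Compute y'(x) = A k sinh(k x) + B k cosh(k x), so
    y'(2) = A k sinh(k·2) + B k cosh(k·2) = 0
    ⇒ B = −A tanh(k·2) = 3 tanh(sqrt(10)·2).
Therefore the extremal is
    y(x) = −3 cosh(sqrt(10) x) + 3 tanh(sqrt(10)·2) sinh(sqrt(10) x).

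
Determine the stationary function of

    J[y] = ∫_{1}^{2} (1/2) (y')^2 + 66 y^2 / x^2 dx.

The Lagrangian is L = (1/2) (y')^2 + 66 y^2 / x^2.
Compute ∂L/∂y = 132y/x^2, ∂L/∂y' = y'.
The Euler-Lagrange equation d/dx(∂L/∂y') − ∂L/∂y = 0 reduces to
    y'' − 132/x^2 · y = 0  (x > 0).
Its general solution is
    y(x) = A x^12 + B x^(-11),
with A, B fixed by the endpoint conditions.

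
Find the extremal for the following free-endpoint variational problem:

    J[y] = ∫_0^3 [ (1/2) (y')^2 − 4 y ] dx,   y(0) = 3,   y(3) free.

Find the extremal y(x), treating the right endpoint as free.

The Lagrangian L = (1/2) (y')^2 − 4 y gives
    ∂L/∂y = −4,   ∂L/∂y' = y'.
Euler-Lagrange: d/dx(y') − (−4) = 0, i.e. y'' + 4 = 0, so
    y(x) = −(4/2) x^2 + C1 x + C2.
Fixed left endpoint y(0) = 3 ⇒ C2 = 3.
The right endpoint x = 3 is free, so the natural (transversality) condition is ∂L/∂y' |_{x=3} = 0, i.e. y'(3) = 0.
Compute y'(x) = −4 x + C1, so y'(3) = −12 + C1 = 0 ⇒ C1 = 12.
Therefore the extremal is
    y(x) = −2 x^2 + 12 x + 3.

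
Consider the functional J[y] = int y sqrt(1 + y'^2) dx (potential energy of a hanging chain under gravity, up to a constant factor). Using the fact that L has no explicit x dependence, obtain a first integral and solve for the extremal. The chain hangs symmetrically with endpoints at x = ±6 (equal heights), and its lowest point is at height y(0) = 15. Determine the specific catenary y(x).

The Lagrangian L(y, y') = y sqrt(1 + y'^2) has no explicit x dependence, so the Beltrami identity applies:
    L − y' ∂L/∂y' = C.
Compute ∂L/∂y' = y · y' / sqrt(1 + y'^2). Then
    L − y' ∂L/∂y'
    = y sqrt(1 + y'^2) − y · y'^2 / sqrt(1 + y'^2)
    = y (1 + y'^2 − y'^2) / sqrt(1 + y'^2)
    = y / sqrt(1 + y'^2) = C.
Squaring gives y^2 = C^2 (1 + y'^2), i.e.
    y'^2 = y^2 / C^2 − 1.
Separating variables,
    dy / sqrt(y^2 − C^2) = dx / C,
and integrating gives arccosh(y / C) = (x − a)/C, so
    y(x) = C cosh((x − a)/C),
the catenary. The constants C and a are fixed by the two endpoint conditions (and, for the hanging-chain problem, the length constraint selects C).
Now fit the given data. The endpoints x = ±6 are symmetric at equal height, so the catenary is even about its minimum: a = 0 and y(x) = C cosh(x/C). The lowest point is y(0) = C cosh(0) = C, and we are told y(0) = 15, so C = 15. Therefore
    y(x) = 15 cosh(x/15),
and at the endpoints
    y(±6) = 15 cosh(6/15).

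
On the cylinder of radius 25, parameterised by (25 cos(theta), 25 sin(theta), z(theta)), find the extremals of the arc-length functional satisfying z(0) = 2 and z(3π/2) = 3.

Parameterise the cylinder of radius R = 25 as
    r(θ) = (25 cos θ, 25 sin θ, z(θ)).
The arc-length element is
    ds = sqrt(625 + (dz/dθ)^2) dθ,
so the Lagrangian is L = sqrt(625 + z'^2).
L depends on z' only, not on z or θ, so ∂L/∂z = 0 and
    ∂L/∂z' = z' / sqrt(625 + z'^2).
The Euler-Lagrange equation gives
    d/dθ( z' / sqrt(625 + z'^2) ) = 0,
so z' is constant. Integrating once:
    z(θ) = a θ + b,
a helix on the cylinder (a straight line when the cylinder is unrolled). The constants a, b are determined by the endpoint conditions.
With endpoint conditions z(0) = 2 and z(3π/2) = 3: from z(0) = b we get b = 2, and a·3π/2 + 2 = 3 gives a = 2/(3π), so
    z(θ) = (2/(3π)) θ + 2.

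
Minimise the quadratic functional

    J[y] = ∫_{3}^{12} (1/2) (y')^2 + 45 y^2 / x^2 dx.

The Lagrangian is L = (1/2) (y')^2 + 45 y^2 / x^2.
Compute ∂L/∂y = 90y/x^2, ∂L/∂y' = y'.
The Euler-Lagrange equation d/dx(∂L/∂y') − ∂L/∂y = 0 reduces to
    y'' − 90/x^2 · y = 0  (x > 0).
Its general solution is
    y(x) = A x^10 + B x^(-9),
with A, B fixed by the endpoint conditions.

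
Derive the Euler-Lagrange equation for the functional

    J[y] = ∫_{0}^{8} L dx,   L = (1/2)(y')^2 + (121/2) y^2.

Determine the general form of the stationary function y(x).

The Lagrangian is L = (1/2)(y')^2 + (121/2) y^2.
∂L/∂y = 121y.
∂L/∂y' = y'.
The Euler-Lagrange equation d/dx(∂L/∂y') − ∂L/∂y = 0 becomes:
    y'' - 121 y = 0
General solution: y(x) = A e^(11x) + B e^(-11x), where A and B are arbitrary constants fixed by the endpoint conditions.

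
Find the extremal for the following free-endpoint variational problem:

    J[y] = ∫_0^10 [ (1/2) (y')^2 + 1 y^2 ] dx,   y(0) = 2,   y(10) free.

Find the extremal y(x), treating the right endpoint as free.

The Lagrangian L = (1/2) (y')^2 + 1 y^2 gives
    ∂L/∂y = 2 y,   ∂L/∂y' = y'.
Euler-Lagrange: y'' − 2 y = 0.
With k = sqrt(2), the general solution is
    y(x) = A cosh(sqrt(2) x) + B sinh(sqrt(2) x).
Fixed left endpoint y(0) = 2 ⇒ A = 2.
The right endpoint x = 10 is free, so the natural (transversality) condition is ∂L/∂y' |_{x=10} = 0, i.e. y'(10) = 0.
Compute y'(x) = A k sinh(k x) + B k cosh(k x), so
    y'(10) = A k sinh(k·10) + B k cosh(k·10) = 0
    ⇒ B = −A tanh(k·10) = − 2 tanh(sqrt(2)·10).
Therefore the extremal is
    y(x) = 2 cosh(sqrt(2) x) − 2 tanh(sqrt(2)·10) sinh(sqrt(2) x).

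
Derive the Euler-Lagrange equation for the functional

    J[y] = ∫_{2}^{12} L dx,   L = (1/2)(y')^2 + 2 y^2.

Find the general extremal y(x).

The Lagrangian is L = (1/2)(y')^2 + 2 y^2.
∂L/∂y = 4y.
∂L/∂y' = y'.
The Euler-Lagrange equation d/dx(∂L/∂y') − ∂L/∂y = 0 becomes:
    y'' - 4 y = 0
General solution: y(x) = A e^(2x) + B e^(-2x), where A and B are arbitrary constants fixed by the endpoint conditions.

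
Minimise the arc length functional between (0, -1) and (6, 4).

Arc-length functional: J[y] = ∫ sqrt(1 + (y')^2) dx.
Lagrangian L = sqrt(1 + (y')^2) has no explicit y dependence, so ∂L/∂y = 0 and the Euler-Lagrange equation gives
    d/dx( y' / sqrt(1 + (y')^2) ) = 0  ⇒  y' / sqrt(1 + (y')^2) = const.
Hence y' is constant, so y(x) is affine.
Fitting the endpoints (0, -1) and (6, 4):
    slope m = (4 − (-1)) / (6 − 0) = 5/6,
    intercept c = (-1) − m·0 = -1.
Extremal: y(x) = (5/6) x - 1.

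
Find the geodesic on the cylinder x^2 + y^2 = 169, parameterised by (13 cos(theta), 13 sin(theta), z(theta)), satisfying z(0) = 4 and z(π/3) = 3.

Parameterise the cylinder of radius R = 13 as
    r(θ) = (13 cos θ, 13 sin θ, z(θ)).
The arc-length element is
    ds = sqrt(169 + (dz/dθ)^2) dθ,
so the Lagrangian is L = sqrt(169 + z'^2).
L depends on z' only, not on z or θ, so ∂L/∂z = 0 and
    ∂L/∂z' = z' / sqrt(169 + z'^2).
The Euler-Lagrange equation gives
    d/dθ( z' / sqrt(169 + z'^2) ) = 0,
so z' is constant. Integrating once:
    z(θ) = a θ + b,
a helix on the cylinder (a straight line when the cylinder is unrolled). The constants a, b are determined by the endpoint conditions.
With endpoint conditions z(0) = 4 and z(π/3) = 3: from z(0) = b we get b = 4, and a·π/3 + 4 = 3 gives a = -3/π, so
    z(θ) = (-3/π) θ + 4.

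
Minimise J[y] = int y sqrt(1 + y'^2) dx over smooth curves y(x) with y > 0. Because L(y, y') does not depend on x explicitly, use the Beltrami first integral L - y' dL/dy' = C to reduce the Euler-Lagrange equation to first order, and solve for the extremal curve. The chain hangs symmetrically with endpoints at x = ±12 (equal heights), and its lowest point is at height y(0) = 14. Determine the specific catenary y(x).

The Lagrangian L(y, y') = y sqrt(1 + y'^2) has no explicit x dependence, so the Beltrami identity applies:
    L − y' ∂L/∂y' = C.
Compute ∂L/∂y' = y · y' / sqrt(1 + y'^2). Then
    L − y' ∂L/∂y'
    = y sqrt(1 + y'^2) − y · y'^2 / sqrt(1 + y'^2)
    = y (1 + y'^2 − y'^2) / sqrt(1 + y'^2)
    = y / sqrt(1 + y'^2) = C.
Squaring gives y^2 = C^2 (1 + y'^2), i.e.
    y'^2 = y^2 / C^2 − 1.
Separating variables,
    dy / sqrt(y^2 − C^2) = dx / C,
and integrating gives arccosh(y / C) = (x − a)/C, so
    y(x) = C cosh((x − a)/C),
the catenary. The constants C and a are fixed by the two endpoint conditions (and, for the hanging-chain problem, the length constraint selects C).
Now fit the given data. The endpoints x = ±12 are symmetric at equal height, so the catenary is even about its minimum: a = 0 and y(x) = C cosh(x/C). The lowest point is y(0) = C cosh(0) = C, and we are told y(0) = 14, so C = 14. Therefore
    y(x) = 14 cosh(x/14),
and at the endpoints
    y(±12) = 14 cosh(12/14).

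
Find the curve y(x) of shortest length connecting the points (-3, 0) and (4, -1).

Arc-length functional: J[y] = ∫ sqrt(1 + (y')^2) dx.
Lagrangian L = sqrt(1 + (y')^2) has no explicit y dependence, so ∂L/∂y = 0 and the Euler-Lagrange equation gives
    d/dx( y' / sqrt(1 + (y')^2) ) = 0  ⇒  y' / sqrt(1 + (y')^2) = const.
Hence y' is constant, so y(x) is affine.
Fitting the endpoints (-3, 0) and (4, -1):
    slope m = ((-1) − 0) / (4 − (-3)) = -1/7,
    intercept c = 0 − m·(-3) = -3/7.
Extremal: y(x) = (-1/7) x - 3/7.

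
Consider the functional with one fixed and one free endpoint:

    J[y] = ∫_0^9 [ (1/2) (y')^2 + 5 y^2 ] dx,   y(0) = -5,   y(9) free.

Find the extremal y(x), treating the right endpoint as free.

The Lagrangian L = (1/2) (y')^2 + 5 y^2 gives
    ∂L/∂y = 10 y,   ∂L/∂y' = y'.
Euler-Lagrange: y'' − 10 y = 0.
With k = sqrt(10), the general solution is
    y(x) = A cosh(sqrt(10) x) + B sinh(sqrt(10) x).
Fixed left endpoint y(0) = -5 ⇒ A = -5.
The right endpoint x = 9 is free, so the natural (transversality) condition is ∂L/∂y' |_{x=9} = 0, i.e. y'(9) = 0.
Compute y'(x) = A k sinh(k x) + B k cosh(k x), so
    y'(9) = A k sinh(k·9) + B k cosh(k·9) = 0
    ⇒ B = −A tanh(k·9) = 5 tanh(sqrt(10)·9).
Therefore the extremal is
    y(x) = −5 cosh(sqrt(10) x) + 5 tanh(sqrt(10)·9) sinh(sqrt(10) x).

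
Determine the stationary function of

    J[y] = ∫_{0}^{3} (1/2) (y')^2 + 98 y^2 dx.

The Lagrangian is L = (1/2) (y')^2 + 98 y^2.
Compute ∂L/∂y = 196y, ∂L/∂y' = y'.
The Euler-Lagrange equation d/dx(∂L/∂y') − ∂L/∂y = 0 reduces to
    y'' − 196 y = 0.
Its general solution is
    y(x) = A e^(14x) + B e^(−14x),
with A, B fixed by the endpoint conditions.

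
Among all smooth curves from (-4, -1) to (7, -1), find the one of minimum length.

Arc-length functional: J[y] = ∫ sqrt(1 + (y')^2) dx.
Lagrangian L = sqrt(1 + (y')^2) has no explicit y dependence, so ∂L/∂y = 0 and the Euler-Lagrange equation gives
    d/dx( y' / sqrt(1 + (y')^2) ) = 0  ⇒  y' / sqrt(1 + (y')^2) = const.
Hence y' is constant, so y(x) is affine.
Fitting the endpoints (-4, -1) and (7, -1):
    slope m = ((-1) − (-1)) / (7 − (-4)) = 0,
    intercept c = (-1) − m·(-4) = -1.
Extremal: y(x) = -1.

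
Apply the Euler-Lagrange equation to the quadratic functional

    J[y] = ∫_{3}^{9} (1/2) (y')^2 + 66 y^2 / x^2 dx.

The Lagrangian is L = (1/2) (y')^2 + 66 y^2 / x^2.
Compute ∂L/∂y = 132y/x^2, ∂L/∂y' = y'.
The Euler-Lagrange equation d/dx(∂L/∂y') − ∂L/∂y = 0 reduces to
    y'' − 132/x^2 · y = 0  (x > 0).
Its general solution is
    y(x) = A x^12 + B x^(-11),
with A, B fixed by the endpoint conditions.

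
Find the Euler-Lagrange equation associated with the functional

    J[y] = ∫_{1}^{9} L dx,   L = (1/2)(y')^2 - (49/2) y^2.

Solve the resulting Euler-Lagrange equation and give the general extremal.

The Lagrangian is L = (1/2)(y')^2 - (49/2) y^2.
∂L/∂y = -49y.
∂L/∂y' = y'.
The Euler-Lagrange equation d/dx(∂L/∂y') − ∂L/∂y = 0 becomes:
    y'' + 49 y = 0
General solution: y(x) = A sin(7x) + B cos(7x), where A and B are arbitrary constants fixed by the endpoint conditions.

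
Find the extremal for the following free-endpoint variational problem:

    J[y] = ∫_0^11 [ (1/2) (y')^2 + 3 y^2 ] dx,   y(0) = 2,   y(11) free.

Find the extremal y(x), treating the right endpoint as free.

The Lagrangian L = (1/2) (y')^2 + 3 y^2 gives
    ∂L/∂y = 6 y,   ∂L/∂y' = y'.
Euler-Lagrange: y'' − 6 y = 0.
With k = sqrt(6), the general solution is
    y(x) = A cosh(sqrt(6) x) + B sinh(sqrt(6) x).
Fixed left endpoint y(0) = 2 ⇒ A = 2.
The right endpoint x = 11 is free, so the natural (transversality) condition is ∂L/∂y' |_{x=11} = 0, i.e. y'(11) = 0.
Compute y'(x) = A k sinh(k x) + B k cosh(k x), so
    y'(11) = A k sinh(k·11) + B k cosh(k·11) = 0
    ⇒ B = −A tanh(k·11) = − 2 tanh(sqrt(6)·11).
Therefore the extremal is
    y(x) = 2 cosh(sqrt(6) x) − 2 tanh(sqrt(6)·11) sinh(sqrt(6) x).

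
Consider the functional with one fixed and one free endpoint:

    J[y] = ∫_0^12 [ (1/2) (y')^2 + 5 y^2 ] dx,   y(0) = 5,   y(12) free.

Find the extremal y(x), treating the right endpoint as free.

The Lagrangian L = (1/2) (y')^2 + 5 y^2 gives
    ∂L/∂y = 10 y,   ∂L/∂y' = y'.
Euler-Lagrange: y'' − 10 y = 0.
With k = sqrt(10), the general solution is
    y(x) = A cosh(sqrt(10) x) + B sinh(sqrt(10) x).
Fixed left endpoint y(0) = 5 ⇒ A = 5.
The right endpoint x = 12 is free, so the natural (transversality) condition is ∂L/∂y' |_{x=12} = 0, i.e. y'(12) = 0.
Compute y'(x) = A k sinh(k x) + B k cosh(k x), so
    y'(12) = A k sinh(k·12) + B k cosh(k·12) = 0
    ⇒ B = −A tanh(k·12) = − 5 tanh(sqrt(10)·12).
Therefore the extremal is
    y(x) = 5 cosh(sqrt(10) x) − 5 tanh(sqrt(10)·12) sinh(sqrt(10) x).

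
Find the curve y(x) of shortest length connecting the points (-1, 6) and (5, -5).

Arc-length functional: J[y] = ∫ sqrt(1 + (y')^2) dx.
Lagrangian L = sqrt(1 + (y')^2) has no explicit y dependence, so ∂L/∂y = 0 and the Euler-Lagrange equation gives
    d/dx( y' / sqrt(1 + (y')^2) ) = 0  ⇒  y' / sqrt(1 + (y')^2) = const.
Hence y' is constant, so y(x) is affine.
Fitting the endpoints (-1, 6) and (5, -5):
    slope m = ((-5) − 6) / (5 − (-1)) = -11/6,
    intercept c = 6 − m·(-1) = 25/6.
Extremal: y(x) = (-11/6) x + 25/6.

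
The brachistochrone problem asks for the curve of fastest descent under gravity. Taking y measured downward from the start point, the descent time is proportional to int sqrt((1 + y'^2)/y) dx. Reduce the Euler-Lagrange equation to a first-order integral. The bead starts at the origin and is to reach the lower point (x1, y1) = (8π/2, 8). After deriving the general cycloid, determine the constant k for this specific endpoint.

The Lagrangian L = sqrt((1 + y'^2) / y) has no explicit x dependence, so the Beltrami identity applies:
    L − y' ∂L/∂y' = C.
Compute ∂L/∂y' = y' / sqrt(y (1 + y'^2)).
Substitute:
    sqrt((1 + y'^2)/y) − y'·y' / sqrt(y (1 + y'^2))
    = (1 + y'^2) / sqrt(y (1 + y'^2)) − y'^2 / sqrt(y (1 + y'^2))
    = 1 / sqrt(y (1 + y'^2)) = C.
Squaring and rearranging gives the first integral
    y (1 + y'^2) = 1/C^2 =: k   (constant).
Solving this first-order ODE by the substitution
    y = (k/2)(1 − cos θ)
yields the cycloid parameterisation
    x(θ) = (k/2)(θ − sin θ),   y(θ) = (k/2)(1 − cos θ).
The constant k is fixed by the endpoint condition.
Now fit the given lower endpoint (x1, y1) = (8π/2, 8). At the bottom of the first arch (θ = π), the parametric equations give
    y(π) = (k/2)(1 − cos π) = k,
    x(π) = (k/2)(π − sin π) = kπ/2.
Matching y(π) = 8 gives k = 8, consistent with x(π) = 8π/2. Therefore the specific cycloid is
    x(θ) = (8/2)(θ − sin θ),   y(θ) = (8/2)(1 − cos θ).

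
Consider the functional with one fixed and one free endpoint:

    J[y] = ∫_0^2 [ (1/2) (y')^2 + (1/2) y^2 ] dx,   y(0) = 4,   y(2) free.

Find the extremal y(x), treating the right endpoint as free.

The Lagrangian L = (1/2) (y')^2 + (1/2) y^2 gives
    ∂L/∂y = 1 y,   ∂L/∂y' = y'.
Euler-Lagrange: y'' − y = 0.
With k = 1, the general solution is
    y(x) = A cosh(x) + B sinh(x).
Fixed left endpoint y(0) = 4 ⇒ A = 4.
The right endpoint x = 2 is free, so the natural (transversality) condition is ∂L/∂y' |_{x=2} = 0, i.e. y'(2) = 0.
Compute y'(x) = A k sinh(k x) + B k cosh(k x), so
    y'(2) = A k sinh(k·2) + B k cosh(k·2) = 0
    ⇒ B = −A tanh(k·2) = − 4 tanh(1·2).
Therefore the extremal is
    y(x) = 4 cosh(1 x) − 4 tanh(1·2) sinh(1 x).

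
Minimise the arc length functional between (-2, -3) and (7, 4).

Arc-length functional: J[y] = ∫ sqrt(1 + (y')^2) dx.
Lagrangian L = sqrt(1 + (y')^2) has no explicit y dependence, so ∂L/∂y = 0 and the Euler-Lagrange equation gives
    d/dx( y' / sqrt(1 + (y')^2) ) = 0  ⇒  y' / sqrt(1 + (y')^2) = const.
Hence y' is constant, so y(x) is affine.
Fitting the endpoints (-2, -3) and (7, 4):
    slope m = (4 − (-3)) / (7 − (-2)) = 7/9,
    intercept c = (-3) − m·(-2) = -13/9.
Extremal: y(x) = (7/9) x - 13/9.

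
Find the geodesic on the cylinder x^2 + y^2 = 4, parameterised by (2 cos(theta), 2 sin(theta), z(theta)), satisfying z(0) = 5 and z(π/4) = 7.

Parameterise the cylinder of radius R = 2 as
    r(θ) = (2 cos θ, 2 sin θ, z(θ)).
The arc-length element is
    ds = sqrt(4 + (dz/dθ)^2) dθ,
so the Lagrangian is L = sqrt(4 + z'^2).
L depends on z' only, not on z or θ, so ∂L/∂z = 0 and
    ∂L/∂z' = z' / sqrt(4 + z'^2).
The Euler-Lagrange equation gives
    d/dθ( z' / sqrt(4 + z'^2) ) = 0,
so z' is constant. Integrating once:
    z(θ) = a θ + b,
a helix on the cylinder (a straight line when the cylinder is unrolled). The constants a, b are determined by the endpoint conditions.
With endpoint conditions z(0) = 5 and z(π/4) = 7: from z(0) = b we get b = 5, and a·π/4 + 5 = 7 gives a = 8/π, so
    z(θ) = (8/π) θ + 5.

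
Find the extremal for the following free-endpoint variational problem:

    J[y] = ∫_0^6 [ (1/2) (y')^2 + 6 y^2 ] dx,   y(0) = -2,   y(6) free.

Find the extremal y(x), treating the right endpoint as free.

The Lagrangian L = (1/2) (y')^2 + 6 y^2 gives
    ∂L/∂y = 12 y,   ∂L/∂y' = y'.
Euler-Lagrange: y'' − 12 y = 0.
With k = sqrt(12), the general solution is
    y(x) = A cosh(sqrt(12) x) + B sinh(sqrt(12) x).
Fixed left endpoint y(0) = -2 ⇒ A = -2.
The right endpoint x = 6 is free, so the natural (transversality) condition is ∂L/∂y' |_{x=6} = 0, i.e. y'(6) = 0.
Compute y'(x) = A k sinh(k x) + B k cosh(k x), so
    y'(6) = A k sinh(k·6) + B k cosh(k·6) = 0
    ⇒ B = −A tanh(k·6) = 2 tanh(sqrt(12)·6).
Therefore the extremal is
    y(x) = −2 cosh(sqrt(12) x) + 2 tanh(sqrt(12)·6) sinh(sqrt(12) x).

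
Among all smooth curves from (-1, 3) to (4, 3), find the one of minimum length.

Arc-length functional: J[y] = ∫ sqrt(1 + (y')^2) dx.
Lagrangian L = sqrt(1 + (y')^2) has no explicit y dependence, so ∂L/∂y = 0 and the Euler-Lagrange equation gives
    d/dx( y' / sqrt(1 + (y')^2) ) = 0  ⇒  y' / sqrt(1 + (y')^2) = const.
Hence y' is constant, so y(x) is affine.
Fitting the endpoints (-1, 3) and (4, 3):
    slope m = (3 − 3) / (4 − (-1)) = 0,
    intercept c = 3 − m·(-1) = 3.
Extremal: y(x) = 3.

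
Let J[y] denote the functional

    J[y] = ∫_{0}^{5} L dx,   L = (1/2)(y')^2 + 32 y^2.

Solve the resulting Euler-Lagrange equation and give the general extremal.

The Lagrangian is L = (1/2)(y')^2 + 32 y^2.
∂L/∂y = 64y.
∂L/∂y' = y'.
The Euler-Lagrange equation d/dx(∂L/∂y') − ∂L/∂y = 0 becomes:
    y'' - 64 y = 0
General solution: y(x) = A e^(8x) + B e^(-8x), where A and B are arbitrary constants fixed by the endpoint conditions.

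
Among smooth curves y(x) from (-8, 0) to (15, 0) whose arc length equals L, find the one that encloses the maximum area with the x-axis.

Set up the augmented Lagrangian using a multiplier λ for the length constraint:
    F(y, y') = y − λ sqrt(1 + y'^2).
F has no explicit x dependence, so the Beltrami identity yields a first integral
    F − y' ∂F/∂y' = C.
Compute ∂F/∂y' = −λ y' / sqrt(1 + y'^2). Then
    y − λ sqrt(1 + y'^2) + λ y'^2 / sqrt(1 + y'^2) = C
    ⇒  y − λ / sqrt(1 + y'^2) = C.
Solving for y' and integrating gives
    (x − a)^2 + (y − b)^2 = λ^2,
a circular arc of radius λ. The constants a, b are determined by the endpoint conditions y(-8) = y(15) = 0, and λ is fixed implicitly by the length constraint
    ∫_{-8}^{15} sqrt(1 + y'^2) dx = L.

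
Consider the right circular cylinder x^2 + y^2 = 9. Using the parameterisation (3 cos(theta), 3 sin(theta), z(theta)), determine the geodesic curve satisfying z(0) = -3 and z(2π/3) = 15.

Parameterise the cylinder of radius R = 3 as
    r(θ) = (3 cos θ, 3 sin θ, z(θ)).
The arc-length element is
    ds = sqrt(9 + (dz/dθ)^2) dθ,
so the Lagrangian is L = sqrt(9 + z'^2).
L depends on z' only, not on z or θ, so ∂L/∂z = 0 and
    ∂L/∂z' = z' / sqrt(9 + z'^2).
The Euler-Lagrange equation gives
    d/dθ( z' / sqrt(9 + z'^2) ) = 0,
so z' is constant. Integrating once:
    z(θ) = a θ + b,
a helix on the cylinder (a straight line when the cylinder is unrolled). The constants a, b are determined by the endpoint conditions.
With endpoint conditions z(0) = -3 and z(2π/3) = 15: from z(0) = b we get b = -3, and a·2π/3 + -3 = 15 gives a = 27/π, so
    z(θ) = (27/π) θ − 3.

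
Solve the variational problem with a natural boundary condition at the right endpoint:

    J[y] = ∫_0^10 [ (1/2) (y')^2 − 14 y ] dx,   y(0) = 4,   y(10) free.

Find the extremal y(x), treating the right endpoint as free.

The Lagrangian L = (1/2) (y')^2 − 14 y gives
    ∂L/∂y = −14,   ∂L/∂y' = y'.
Euler-Lagrange: d/dx(y') − (−14) = 0, i.e. y'' + 14 = 0, so
    y(x) = −(14/2) x^2 + C1 x + C2.
Fixed left endpoint y(0) = 4 ⇒ C2 = 4.
The right endpoint x = 10 is free, so the natural (transversality) condition is ∂L/∂y' |_{x=10} = 0, i.e. y'(10) = 0.
Compute y'(x) = −14 x + C1, so y'(10) = −140 + C1 = 0 ⇒ C1 = 140.
Therefore the extremal is
    y(x) = −7 x^2 + 140 x + 4.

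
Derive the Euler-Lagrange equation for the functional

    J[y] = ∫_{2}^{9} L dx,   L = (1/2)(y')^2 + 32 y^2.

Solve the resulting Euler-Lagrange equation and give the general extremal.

The Lagrangian is L = (1/2)(y')^2 + 32 y^2.
∂L/∂y = 64y.
∂L/∂y' = y'.
The Euler-Lagrange equation d/dx(∂L/∂y') − ∂L/∂y = 0 becomes:
    y'' - 64 y = 0
General solution: y(x) = A e^(8x) + B e^(-8x), where A and B are arbitrary constants fixed by the endpoint conditions.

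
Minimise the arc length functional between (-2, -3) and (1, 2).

Arc-length functional: J[y] = ∫ sqrt(1 + (y')^2) dx.
Lagrangian L = sqrt(1 + (y')^2) has no explicit y dependence, so ∂L/∂y = 0 and the Euler-Lagrange equation gives
    d/dx( y' / sqrt(1 + (y')^2) ) = 0  ⇒  y' / sqrt(1 + (y')^2) = const.
Hence y' is constant, so y(x) is affine.
Fitting the endpoints (-2, -3) and (1, 2):
    slope m = (2 − (-3)) / (1 − (-2)) = 5/3,
    intercept c = (-3) − m·(-2) = 1/3.
Extremal: y(x) = (5/3) x + 1/3.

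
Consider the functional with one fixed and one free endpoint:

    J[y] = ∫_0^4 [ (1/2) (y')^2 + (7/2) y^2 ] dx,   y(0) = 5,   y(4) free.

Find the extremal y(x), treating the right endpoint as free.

The Lagrangian L = (1/2) (y')^2 + (7/2) y^2 gives
    ∂L/∂y = 7 y,   ∂L/∂y' = y'.
Euler-Lagrange: y'' − 7 y = 0.
With k = sqrt(7), the general solution is
    y(x) = A cosh(sqrt(7) x) + B sinh(sqrt(7) x).
Fixed left endpoint y(0) = 5 ⇒ A = 5.
The right endpoint x = 4 is free, so the natural (transversality) condition is ∂L/∂y' |_{x=4} = 0, i.e. y'(4) = 0.
Compute y'(x) = A k sinh(k x) + B k cosh(k x), so
    y'(4) = A k sinh(k·4) + B k cosh(k·4) = 0
    ⇒ B = −A tanh(k·4) = − 5 tanh(sqrt(7)·4).
Therefore the extremal is
    y(x) = 5 cosh(sqrt(7) x) − 5 tanh(sqrt(7)·4) sinh(sqrt(7) x).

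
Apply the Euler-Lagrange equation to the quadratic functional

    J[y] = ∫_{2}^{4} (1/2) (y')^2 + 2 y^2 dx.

The Lagrangian is L = (1/2) (y')^2 + 2 y^2.
Compute ∂L/∂y = 4y, ∂L/∂y' = y'.
The Euler-Lagrange equation d/dx(∂L/∂y') − ∂L/∂y = 0 reduces to
    y'' − 4 y = 0.
Its general solution is
    y(x) = A e^(2x) + B e^(−2x),
with A, B fixed by the endpoint conditions.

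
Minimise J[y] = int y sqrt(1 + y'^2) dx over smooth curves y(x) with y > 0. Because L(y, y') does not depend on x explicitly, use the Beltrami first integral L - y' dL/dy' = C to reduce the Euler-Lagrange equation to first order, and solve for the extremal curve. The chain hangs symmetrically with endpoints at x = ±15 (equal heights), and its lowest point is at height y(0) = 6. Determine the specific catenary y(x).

The Lagrangian L(y, y') = y sqrt(1 + y'^2) has no explicit x dependence, so the Beltrami identity applies:
    L − y' ∂L/∂y' = C.
Compute ∂L/∂y' = y · y' / sqrt(1 + y'^2). Then
    L − y' ∂L/∂y'
    = y sqrt(1 + y'^2) − y · y'^2 / sqrt(1 + y'^2)
    = y (1 + y'^2 − y'^2) / sqrt(1 + y'^2)
    = y / sqrt(1 + y'^2) = C.
Squaring gives y^2 = C^2 (1 + y'^2), i.e.
    y'^2 = y^2 / C^2 − 1.
Separating variables,
    dy / sqrt(y^2 − C^2) = dx / C,
and integrating gives arccosh(y / C) = (x − a)/C, so
    y(x) = C cosh((x − a)/C),
the catenary. The constants C and a are fixed by the two endpoint conditions (and, for the hanging-chain problem, the length constraint selects C).
Now fit the given data. The endpoints x = ±15 are symmetric at equal height, so the catenary is even about its minimum: a = 0 and y(x) = C cosh(x/C). The lowest point is y(0) = C cosh(0) = C, and we are told y(0) = 6, so C = 6. Therefore
    y(x) = 6 cosh(x/6),
and at the endpoints
    y(±15) = 6 cosh(15/6).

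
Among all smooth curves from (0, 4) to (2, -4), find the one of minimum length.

Arc-length functional: J[y] = ∫ sqrt(1 + (y')^2) dx.
Lagrangian L = sqrt(1 + (y')^2) has no explicit y dependence, so ∂L/∂y = 0 and the Euler-Lagrange equation gives
    d/dx( y' / sqrt(1 + (y')^2) ) = 0  ⇒  y' / sqrt(1 + (y')^2) = const.
Hence y' is constant, so y(x) is affine.
Fitting the endpoints (0, 4) and (2, -4):
    slope m = ((-4) − 4) / (2 − 0) = -4,
    intercept c = 4 − m·0 = 4.
Extremal: y(x) = -4 x + 4.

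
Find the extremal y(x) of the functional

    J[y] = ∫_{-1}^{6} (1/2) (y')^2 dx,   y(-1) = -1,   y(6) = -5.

The Lagrangian is L = (1/2) (y')^2.
Compute ∂L/∂y = 0, ∂L/∂y' = y'.
The Euler-Lagrange equation d/dx(∂L/∂y') − ∂L/∂y = 0 reduces to
    y'' = 0.
Its general solution is
    y(x) = A x + B,
with A, B fixed by the endpoint conditions.
Applying the endpoint conditions y(-1) = -1 and y(6) = -5: solve A·-1 + B = -1 and A·6 + B = -5. Subtracting gives A(6 − -1) = -5 − -1, so A = -4/7, and B = -1 − A·-1 = -11/7. Therefore
    y(x) = (-4/7) x - 11/7.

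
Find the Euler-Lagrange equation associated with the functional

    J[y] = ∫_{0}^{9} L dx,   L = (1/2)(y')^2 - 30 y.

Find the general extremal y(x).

The Lagrangian is L = (1/2)(y')^2 - 30 y.
∂L/∂y = -30.
∂L/∂y' = y'.
The Euler-Lagrange equation d/dx(∂L/∂y') − ∂L/∂y = 0 becomes:
    y'' + 30 = 0
General solution: y(x) = -15 x^2 + A x + B, where A and B are arbitrary constants fixed by the endpoint conditions.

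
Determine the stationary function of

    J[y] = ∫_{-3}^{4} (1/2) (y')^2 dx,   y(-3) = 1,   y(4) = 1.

The Lagrangian is L = (1/2) (y')^2.
Compute ∂L/∂y = 0, ∂L/∂y' = y'.
The Euler-Lagrange equation d/dx(∂L/∂y') − ∂L/∂y = 0 reduces to
    y'' = 0.
Its general solution is
    y(x) = A x + B,
with A, B fixed by the endpoint conditions.
Applying the endpoint conditions y(-3) = 1 and y(4) = 1: solve A·-3 + B = 1 and A·4 + B = 1. Subtracting gives A(4 − -3) = 1 − 1, so A = 0, and B = 1 − A·-3 = 1. Therefore
    y(x) = 1.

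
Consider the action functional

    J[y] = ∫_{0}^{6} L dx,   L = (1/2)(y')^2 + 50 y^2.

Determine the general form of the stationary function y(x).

The Lagrangian is L = (1/2)(y')^2 + 50 y^2.
∂L/∂y = 100y.
∂L/∂y' = y'.
The Euler-Lagrange equation d/dx(∂L/∂y') − ∂L/∂y = 0 becomes:
    y'' - 100 y = 0
General solution: y(x) = A e^(10x) + B e^(-10x), where A and B are arbitrary constants fixed by the endpoint conditions.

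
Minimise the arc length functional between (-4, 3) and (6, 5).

Arc-length functional: J[y] = ∫ sqrt(1 + (y')^2) dx.
Lagrangian L = sqrt(1 + (y')^2) has no explicit y dependence, so ∂L/∂y = 0 and the Euler-Lagrange equation gives
    d/dx( y' / sqrt(1 + (y')^2) ) = 0  ⇒  y' / sqrt(1 + (y')^2) = const.
Hence y' is constant, so y(x) is affine.
Fitting the endpoints (-4, 3) and (6, 5):
    slope m = (5 − 3) / (6 − (-4)) = 1/5,
    intercept c = 3 − m·(-4) = 19/5.
Extremal: y(x) = (1/5) x + 19/5.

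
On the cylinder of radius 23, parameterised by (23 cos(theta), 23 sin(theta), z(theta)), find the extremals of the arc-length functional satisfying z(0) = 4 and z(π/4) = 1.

Parameterise the cylinder of radius R = 23 as
    r(θ) = (23 cos θ, 23 sin θ, z(θ)).
The arc-length element is
    ds = sqrt(529 + (dz/dθ)^2) dθ,
so the Lagrangian is L = sqrt(529 + z'^2).
L depends on z' only, not on z or θ, so ∂L/∂z = 0 and
    ∂L/∂z' = z' / sqrt(529 + z'^2).
The Euler-Lagrange equation gives
    d/dθ( z' / sqrt(529 + z'^2) ) = 0,
so z' is constant. Integrating once:
    z(θ) = a θ + b,
a helix on the cylinder (a straight line when the cylinder is unrolled). The constants a, b are determined by the endpoint conditions.
With endpoint conditions z(0) = 4 and z(π/4) = 1: from z(0) = b we get b = 4, and a·π/4 + 4 = 1 gives a = -12/π, so
    z(θ) = (-12/π) θ + 4.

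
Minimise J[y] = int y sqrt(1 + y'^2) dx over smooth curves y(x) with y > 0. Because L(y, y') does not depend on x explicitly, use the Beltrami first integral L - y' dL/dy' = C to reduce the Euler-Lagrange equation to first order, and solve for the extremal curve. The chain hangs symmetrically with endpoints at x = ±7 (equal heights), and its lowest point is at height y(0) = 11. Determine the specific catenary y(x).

The Lagrangian L(y, y') = y sqrt(1 + y'^2) has no explicit x dependence, so the Beltrami identity applies:
    L − y' ∂L/∂y' = C.
Compute ∂L/∂y' = y · y' / sqrt(1 + y'^2). Then
    L − y' ∂L/∂y'
    = y sqrt(1 + y'^2) − y · y'^2 / sqrt(1 + y'^2)
    = y (1 + y'^2 − y'^2) / sqrt(1 + y'^2)
    = y / sqrt(1 + y'^2) = C.
Squaring gives y^2 = C^2 (1 + y'^2), i.e.
    y'^2 = y^2 / C^2 − 1.
Separating variables,
    dy / sqrt(y^2 − C^2) = dx / C,
and integrating gives arccosh(y / C) = (x − a)/C, so
    y(x) = C cosh((x − a)/C),
the catenary. The constants C and a are fixed by the two endpoint conditions (and, for the hanging-chain problem, the length constraint selects C).
Now fit the given data. The endpoints x = ±7 are symmetric at equal height, so the catenary is even about its minimum: a = 0 and y(x) = C cosh(x/C). The lowest point is y(0) = C cosh(0) = C, and we are told y(0) = 11, so C = 11. Therefore
    y(x) = 11 cosh(x/11),
and at the endpoints
    y(±7) = 11 cosh(7/11).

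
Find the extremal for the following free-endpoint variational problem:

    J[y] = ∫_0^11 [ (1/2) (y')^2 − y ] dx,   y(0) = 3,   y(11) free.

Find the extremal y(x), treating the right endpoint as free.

The Lagrangian L = (1/2) (y')^2 − y gives
    ∂L/∂y = −1,   ∂L/∂y' = y'.
Euler-Lagrange: d/dx(y') − (−1) = 0, i.e. y'' + 1 = 0, so
    y(x) = −(1/2) x^2 + C1 x + C2.
Fixed left endpoint y(0) = 3 ⇒ C2 = 3.
The right endpoint x = 11 is free, so the natural (transversality) condition is ∂L/∂y' |_{x=11} = 0, i.e. y'(11) = 0.
Compute y'(x) = −1 x + C1, so y'(11) = −11 + C1 = 0 ⇒ C1 = 11.
Therefore the extremal is
    y(x) = −x^2/2 + 11 x + 3.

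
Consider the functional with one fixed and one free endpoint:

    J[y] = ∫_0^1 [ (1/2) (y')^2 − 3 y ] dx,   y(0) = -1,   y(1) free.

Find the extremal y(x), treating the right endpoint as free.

The Lagrangian L = (1/2) (y')^2 − 3 y gives
    ∂L/∂y = −3,   ∂L/∂y' = y'.
Euler-Lagrange: d/dx(y') − (−3) = 0, i.e. y'' + 3 = 0, so
    y(x) = −(3/2) x^2 + C1 x + C2.
Fixed left endpoint y(0) = -1 ⇒ C2 = -1.
The right endpoint x = 1 is free, so the natural (transversality) condition is ∂L/∂y' |_{x=1} = 0, i.e. y'(1) = 0.
Compute y'(x) = −3 x + C1, so y'(1) = −3 + C1 = 0 ⇒ C1 = 3.
Therefore the extremal is
    y(x) = −(3/2) x^2 + 3 x − 1.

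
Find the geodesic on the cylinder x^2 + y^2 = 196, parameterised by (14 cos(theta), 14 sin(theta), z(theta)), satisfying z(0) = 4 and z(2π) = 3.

Parameterise the cylinder of radius R = 14 as
    r(θ) = (14 cos θ, 14 sin θ, z(θ)).
The arc-length element is
    ds = sqrt(196 + (dz/dθ)^2) dθ,
so the Lagrangian is L = sqrt(196 + z'^2).
L depends on z' only, not on z or θ, so ∂L/∂z = 0 and
    ∂L/∂z' = z' / sqrt(196 + z'^2).
The Euler-Lagrange equation gives
    d/dθ( z' / sqrt(196 + z'^2) ) = 0,
so z' is constant. Integrating once:
    z(θ) = a θ + b,
a helix on the cylinder (a straight line when the cylinder is unrolled). The constants a, b are determined by the endpoint conditions.
With endpoint conditions z(0) = 4 and z(2π) = 3: from z(0) = b we get b = 4, and a·2π + 4 = 3 gives a = -1/(2π), so
    z(θ) = (-1/(2π)) θ + 4.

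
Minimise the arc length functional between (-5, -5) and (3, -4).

Arc-length functional: J[y] = ∫ sqrt(1 + (y')^2) dx.
Lagrangian L = sqrt(1 + (y')^2) has no explicit y dependence, so ∂L/∂y = 0 and the Euler-Lagrange equation gives
    d/dx( y' / sqrt(1 + (y')^2) ) = 0  ⇒  y' / sqrt(1 + (y')^2) = const.
Hence y' is constant, so y(x) is affine.
Fitting the endpoints (-5, -5) and (3, -4):
    slope m = ((-4) − (-5)) / (3 − (-5)) = 1/8,
    intercept c = (-5) − m·(-5) = -35/8.
Extremal: y(x) = (1/8) x - 35/8.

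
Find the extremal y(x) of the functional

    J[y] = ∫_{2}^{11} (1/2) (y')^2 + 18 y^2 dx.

The Lagrangian is L = (1/2) (y')^2 + 18 y^2.
Compute ∂L/∂y = 36y, ∂L/∂y' = y'.
The Euler-Lagrange equation d/dx(∂L/∂y') − ∂L/∂y = 0 reduces to
    y'' − 36 y = 0.
Its general solution is
    y(x) = A e^(6x) + B e^(−6x),
with A, B fixed by the endpoint conditions.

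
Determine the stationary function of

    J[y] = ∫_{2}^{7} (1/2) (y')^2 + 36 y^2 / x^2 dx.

The Lagrangian is L = (1/2) (y')^2 + 36 y^2 / x^2.
Compute ∂L/∂y = 72y/x^2, ∂L/∂y' = y'.
The Euler-Lagrange equation d/dx(∂L/∂y') − ∂L/∂y = 0 reduces to
    y'' − 72/x^2 · y = 0  (x > 0).
Its general solution is
    y(x) = A x^9 + B x^(-8),
with A, B fixed by the endpoint conditions.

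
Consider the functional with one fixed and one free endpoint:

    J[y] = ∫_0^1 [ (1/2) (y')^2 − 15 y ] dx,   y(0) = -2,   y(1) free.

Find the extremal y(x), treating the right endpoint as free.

The Lagrangian L = (1/2) (y')^2 − 15 y gives
    ∂L/∂y = −15,   ∂L/∂y' = y'.
Euler-Lagrange: d/dx(y') − (−15) = 0, i.e. y'' + 15 = 0, so
    y(x) = −(15/2) x^2 + C1 x + C2.
Fixed left endpoint y(0) = -2 ⇒ C2 = -2.
The right endpoint x = 1 is free, so the natural (transversality) condition is ∂L/∂y' |_{x=1} = 0, i.e. y'(1) = 0.
Compute y'(x) = −15 x + C1, so y'(1) = −15 + C1 = 0 ⇒ C1 = 15.
Therefore the extremal is
    y(x) = −(15/2) x^2 + 15 x − 2.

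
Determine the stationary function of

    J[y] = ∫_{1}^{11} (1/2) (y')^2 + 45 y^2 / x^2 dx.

The Lagrangian is L = (1/2) (y')^2 + 45 y^2 / x^2.
Compute ∂L/∂y = 90y/x^2, ∂L/∂y' = y'.
The Euler-Lagrange equation d/dx(∂L/∂y') − ∂L/∂y = 0 reduces to
    y'' − 90/x^2 · y = 0  (x > 0).
Its general solution is
    y(x) = A x^10 + B x^(-9),
with A, B fixed by the endpoint conditions.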